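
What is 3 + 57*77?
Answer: 4392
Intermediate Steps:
3 + 57*77 = 3 + 4389 = 4392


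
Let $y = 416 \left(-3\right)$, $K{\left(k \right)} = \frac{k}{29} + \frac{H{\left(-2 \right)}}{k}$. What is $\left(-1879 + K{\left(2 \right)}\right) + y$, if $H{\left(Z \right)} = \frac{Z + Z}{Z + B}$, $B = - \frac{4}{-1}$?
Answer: $- \frac{90710}{29} \approx -3127.9$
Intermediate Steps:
$B = 4$ ($B = \left(-4\right) \left(-1\right) = 4$)
$H{\left(Z \right)} = \frac{2 Z}{4 + Z}$ ($H{\left(Z \right)} = \frac{Z + Z}{Z + 4} = \frac{2 Z}{4 + Z}$)
$K{\left(k \right)} = - \frac{2}{k} + \frac{k}{29}$ ($K{\left(k \right)} = \frac{k}{29} + \frac{2 \left(-2\right) \frac{1}{4 - 2}}{k} = k \frac{1}{29} + \frac{2 \left(-2\right) \frac{1}{2}}{k} = \frac{k}{29} + \frac{2 \left(-2\right) \frac{1}{2}}{k} = \frac{k}{29} - \frac{2}{k} = - \frac{2}{k} + \frac{k}{29}$)
$y = -1248$
$\left(-1879 + K{\left(2 \right)}\right) + y = \left(-1879 + \left(- \frac{2}{2} + \frac{1}{29} \cdot 2\right)\right) - 1248 = \left(-1879 + \left(\left(-2\right) \frac{1}{2} + \frac{2}{29}\right)\right) - 1248 = \left(-1879 + \left(-1 + \frac{2}{29}\right)\right) - 1248 = \left(-1879 - \frac{27}{29}\right) - 1248 = - \frac{54518}{29} - 1248 = - \frac{90710}{29}$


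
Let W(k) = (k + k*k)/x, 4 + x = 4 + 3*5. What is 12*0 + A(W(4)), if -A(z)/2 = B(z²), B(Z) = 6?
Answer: -12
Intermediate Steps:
x = 15 (x = -4 + (4 + 3*5) = -4 + (4 + 15) = -4 + 19 = 15)
W(k) = k/15 + k²/15 (W(k) = (k + k*k)/15 = (k + k²)*(1/15) = k/15 + k²/15)
A(z) = -12 (A(z) = -2*6 = -12)
12*0 + A(W(4)) = 12*0 - 12 = 0 - 12 = -12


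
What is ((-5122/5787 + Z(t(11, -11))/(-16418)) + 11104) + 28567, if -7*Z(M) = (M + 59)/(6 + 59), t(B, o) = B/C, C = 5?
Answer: 4287346631714036/108074973825 ≈ 39670.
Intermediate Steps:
t(B, o) = B/5
Z(M) = -59/455 - M/455 (Z(M) = -(M + 59)/(7*(6 + 59)) = -(59 + M)/(7*65) = -(59/65 + M/65)/7 = -59/455 - M/455)
((-5122/5787 + Z(t(11, -11))/(-16418)) + 11104) + 28567 = ((-5122/5787 + (-59/455 - 11/2275)/(-16418)) + 11104) + 28567 = ((-5122*1/5787 + (-59/455 - 1/455*11/5)*(-1/16418)) + 11104) + 28567 = ((-5122/5787 + (-59/455 - 11/2275)*(-1/16418)) + 11104) + 28567 = ((-5122/5787 - 306/2275*(-1/16418)) + 11104) + 28567 = ((-5122/5787 + 153/18675475) + 11104) + 28567 = (-95654897539/108074973825 + 11104) + 28567 = 1199968854455261/108074973825 + 28567 = 4287346631714036/108074973825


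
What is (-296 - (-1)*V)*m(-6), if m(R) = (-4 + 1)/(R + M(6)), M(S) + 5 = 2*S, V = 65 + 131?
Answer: 300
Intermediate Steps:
V = 196
M(S) = -5 + 2*S
m(R) = -3/(7 + R) (m(R) = (-4 + 1)/(R + (-5 + 2*6)) = -3/(R + (-5 + 12)) = -3/(R + 7) = -3/(7 + R))
(-296 - (-1)*V)*m(-6) = (-296 - (-1)*196)*(-3/(7 - 6)) = (-296 - 1*(-196))*(-3/1) = (-296 + 196)*(-3*1) = -100*(-3) = 300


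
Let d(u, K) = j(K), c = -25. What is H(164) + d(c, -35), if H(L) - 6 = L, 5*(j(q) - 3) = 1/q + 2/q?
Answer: 30272/175 ≈ 172.98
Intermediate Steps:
j(q) = 3 + 3/(5*q) (j(q) = 3 + (1/q + 2/q)/5 = 3 + (3/q)/5 = 3 + 3/(5*q))
d(u, K) = 3 + 3/(5*K)
H(L) = 6 + L
H(164) + d(c, -35) = (6 + 164) + (3 + (⅗)/(-35)) = 170 + (3 + (⅗)*(-1/35)) = 170 + (3 - 3/175) = 170 + 522/175 = 30272/175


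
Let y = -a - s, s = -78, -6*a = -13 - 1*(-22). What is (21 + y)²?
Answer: 40401/4 ≈ 10100.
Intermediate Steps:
a = -3/2 (a = -(-13 - 1*(-22))/6 = -(-13 + 22)/6 = -⅙*9 = -3/2 ≈ -1.5000)
y = 159/2 (y = -1*(-3/2) - 1*(-78) = 3/2 + 78 = 159/2 ≈ 79.500)
(21 + y)² = (21 + 159/2)² = (201/2)² = 40401/4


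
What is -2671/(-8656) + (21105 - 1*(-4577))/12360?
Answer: 31914619/13373520 ≈ 2.3864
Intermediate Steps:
-2671/(-8656) + (21105 - 1*(-4577))/12360 = -2671*(-1/8656) + (21105 + 4577)*(1/12360) = 2671/8656 + 25682*(1/12360) = 2671/8656 + 12841/6180 = 31914619/13373520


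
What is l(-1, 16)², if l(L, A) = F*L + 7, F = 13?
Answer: 36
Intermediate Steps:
l(L, A) = 7 + 13*L (l(L, A) = 13*L + 7 = 7 + 13*L)
l(-1, 16)² = (7 + 13*(-1))² = (7 - 13)² = (-6)² = 36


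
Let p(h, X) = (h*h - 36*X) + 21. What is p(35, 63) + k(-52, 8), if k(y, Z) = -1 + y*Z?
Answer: -1439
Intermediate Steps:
k(y, Z) = -1 + Z*y
p(h, X) = 21 + h² - 36*X (p(h, X) = (h² - 36*X) + 21 = 21 + h² - 36*X)
p(35, 63) + k(-52, 8) = (21 + 35² - 36*63) + (-1 + 8*(-52)) = (21 + 1225 - 2268) + (-1 - 416) = -1022 - 417 = -1439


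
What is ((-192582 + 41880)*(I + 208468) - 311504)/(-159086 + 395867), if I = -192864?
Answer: -2351865512/236781 ≈ -9932.7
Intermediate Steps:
((-192582 + 41880)*(I + 208468) - 311504)/(-159086 + 395867) = ((-192582 + 41880)*(-192864 + 208468) - 311504)/(-159086 + 395867) = (-150702*15604 - 311504)/236781 = (-2351554008 - 311504)*(1/236781) = -2351865512*1/236781 = -2351865512/236781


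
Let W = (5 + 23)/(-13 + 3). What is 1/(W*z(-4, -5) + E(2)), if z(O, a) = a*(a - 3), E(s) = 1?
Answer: -1/111 ≈ -0.0090090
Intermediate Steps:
z(O, a) = a*(-3 + a)
W = -14/5 (W = 28/(-10) = 28*(-⅒) = -14/5 ≈ -2.8000)
1/(W*z(-4, -5) + E(2)) = 1/(-(-14)*(-3 - 5) + 1) = 1/(-(-14)*(-8) + 1) = 1/(-14/5*40 + 1) = 1/(-112 + 1) = 1/(-111) = -1/111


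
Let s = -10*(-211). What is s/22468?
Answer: 1055/11234 ≈ 0.093911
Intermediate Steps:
s = 2110
s/22468 = 2110/22468 = 2110*(1/22468) = 1055/11234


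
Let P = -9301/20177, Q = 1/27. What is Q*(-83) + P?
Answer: -1925818/544779 ≈ -3.5350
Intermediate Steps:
Q = 1/27 ≈ 0.037037
P = -9301/20177 (P = -9301*1/20177 = -9301/20177 ≈ -0.46097)
Q*(-83) + P = (1/27)*(-83) - 9301/20177 = -83/27 - 9301/20177 = -1925818/544779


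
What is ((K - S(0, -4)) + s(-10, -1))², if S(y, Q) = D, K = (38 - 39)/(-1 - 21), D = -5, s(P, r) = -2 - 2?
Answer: 529/484 ≈ 1.0930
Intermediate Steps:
s(P, r) = -4
K = 1/22 (K = -1/(-22) = -1*(-1/22) = 1/22 ≈ 0.045455)
S(y, Q) = -5
((K - S(0, -4)) + s(-10, -1))² = ((1/22 - 1*(-5)) - 4)² = ((1/22 + 5) - 4)² = (111/22 - 4)² = (23/22)² = 529/484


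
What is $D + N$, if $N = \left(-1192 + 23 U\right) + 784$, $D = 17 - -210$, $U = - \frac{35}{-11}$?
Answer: $- \frac{1186}{11} \approx -107.82$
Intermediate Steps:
$U = \frac{35}{11}$ ($U = \left(-35\right) \left(- \frac{1}{11}\right) = \frac{35}{11} \approx 3.1818$)
$D = 227$ ($D = 17 + 210 = 227$)
$N = - \frac{3683}{11}$ ($N = \left(-1192 + 23 \cdot \frac{35}{11}\right) + 784 = \left(-1192 + \frac{805}{11}\right) + 784 = - \frac{12307}{11} + 784 = - \frac{3683}{11} \approx -334.82$)
$D + N = 227 - \frac{3683}{11} = - \frac{1186}{11}$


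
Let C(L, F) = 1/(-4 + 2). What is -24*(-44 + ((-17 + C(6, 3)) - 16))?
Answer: 1860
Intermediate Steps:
C(L, F) = -1/2 (C(L, F) = 1/(-2) = -1/2)
-24*(-44 + ((-17 + C(6, 3)) - 16)) = -24*(-44 + ((-17 - 1/2) - 16)) = -24*(-44 + (-35/2 - 16)) = -24*(-44 - 67/2) = -24*(-155/2) = 1860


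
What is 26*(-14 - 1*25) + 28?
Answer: -986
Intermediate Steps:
26*(-14 - 1*25) + 28 = 26*(-14 - 25) + 28 = 26*(-39) + 28 = -1014 + 28 = -986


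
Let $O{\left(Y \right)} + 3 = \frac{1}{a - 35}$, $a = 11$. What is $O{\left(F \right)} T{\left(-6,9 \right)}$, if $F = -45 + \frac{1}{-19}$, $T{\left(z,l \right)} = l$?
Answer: $- \frac{219}{8} \approx -27.375$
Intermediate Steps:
$F = - \frac{856}{19}$ ($F = -45 - \frac{1}{19} = - \frac{856}{19} \approx -45.053$)
$O{\left(Y \right)} = - \frac{73}{24}$ ($O{\left(Y \right)} = -3 + \frac{1}{11 - 35} = -3 + \frac{1}{-24} = -3 - \frac{1}{24} = - \frac{73}{24}$)
$O{\left(F \right)} T{\left(-6,9 \right)} = \left(- \frac{73}{24}\right) 9 = - \frac{219}{8}$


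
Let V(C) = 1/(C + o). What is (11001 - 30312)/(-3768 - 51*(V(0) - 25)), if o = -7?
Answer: 45059/5800 ≈ 7.7688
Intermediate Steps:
V(C) = 1/(-7 + C) (V(C) = 1/(C - 7) = 1/(-7 + C))
(11001 - 30312)/(-3768 - 51*(V(0) - 25)) = (11001 - 30312)/(-3768 - 51*(1/(-7 + 0) - 25)) = -19311/(-3768 - 51*(1/(-7) - 25)) = -19311/(-3768 - 51*(-1/7 - 25)) = -19311/(-3768 - 51*(-176/7)) = -19311/(-3768 + 8976/7) = -19311/(-17400/7) = -19311*(-7/17400) = 45059/5800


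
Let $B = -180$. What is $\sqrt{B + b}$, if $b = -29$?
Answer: $i \sqrt{209} \approx 14.457 i$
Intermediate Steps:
$\sqrt{B + b} = \sqrt{-180 - 29} = \sqrt{-209} = i \sqrt{209}$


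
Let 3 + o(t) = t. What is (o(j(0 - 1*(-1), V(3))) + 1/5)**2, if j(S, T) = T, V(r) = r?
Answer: 1/25 ≈ 0.040000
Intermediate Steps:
o(t) = -3 + t
(o(j(0 - 1*(-1), V(3))) + 1/5)**2 = ((-3 + 3) + 1/5)**2 = (0 + 1/5)**2 = (1/5)**2 = 1/25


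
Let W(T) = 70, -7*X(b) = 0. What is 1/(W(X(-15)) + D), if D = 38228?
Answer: 1/38298 ≈ 2.6111e-5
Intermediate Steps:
X(b) = 0 (X(b) = -1/7*0 = 0)
1/(W(X(-15)) + D) = 1/(70 + 38228) = 1/38298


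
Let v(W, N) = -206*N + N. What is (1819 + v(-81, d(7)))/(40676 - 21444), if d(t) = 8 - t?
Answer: 807/9616 ≈ 0.083923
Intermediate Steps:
v(W, N) = -205*N
(1819 + v(-81, d(7)))/(40676 - 21444) = (1819 - 205*(8 - 1*7))/(40676 - 21444) = (1819 - 205*(8 - 7))/19232 = (1819 - 205*1)*(1/19232) = (1819 - 205)*(1/19232) = 1614*(1/19232) = 807/9616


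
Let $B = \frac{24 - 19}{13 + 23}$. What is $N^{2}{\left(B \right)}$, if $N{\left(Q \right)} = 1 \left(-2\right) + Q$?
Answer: $\frac{4489}{1296} \approx 3.4637$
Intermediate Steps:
$B = \frac{5}{36} \approx 0.13889$
$N{\left(Q \right)} = -2 + Q$
$N^{2}{\left(B \right)} = \left(-2 + \frac{5}{36}\right)^{2} = \left(- \frac{67}{36}\right)^{2} = \frac{4489}{1296}$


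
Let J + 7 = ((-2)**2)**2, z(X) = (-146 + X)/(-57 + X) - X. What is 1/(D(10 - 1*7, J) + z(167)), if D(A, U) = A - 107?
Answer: -110/29789 ≈ -0.0036926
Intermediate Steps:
z(X) = -X + (-146 + X)/(-57 + X) (z(X) = (-146 + X)/(-57 + X) - X = -X + (-146 + X)/(-57 + X))
J = 9 (J = -7 + ((-2)**2)**2 = -7 + 4**2 = -7 + 16 = 9)
D(A, U) = -107 + A
1/(D(10 - 1*7, J) + z(167)) = 1/((-107 + (10 - 1*7)) + (-146 - 1*167**2 + 58*167)/(-57 + 167)) = 1/((-107 + (10 - 7)) + (-146 - 1*27889 + 9686)/110) = 1/((-107 + 3) + (-146 - 27889 + 9686)/110) = 1/(-104 + (1/110)*(-18349)) = 1/(-104 - 18349/110) = 1/(-29789/110) = -110/29789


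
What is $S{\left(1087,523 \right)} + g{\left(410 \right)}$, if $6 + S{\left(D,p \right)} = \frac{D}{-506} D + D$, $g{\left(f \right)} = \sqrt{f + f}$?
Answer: $- \frac{634583}{506} + 2 \sqrt{205} \approx -1225.5$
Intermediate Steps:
$g{\left(f \right)} = \sqrt{2} \sqrt{f}$ ($g{\left(f \right)} = \sqrt{2 f} = \sqrt{2} \sqrt{f}$)
$S{\left(D,p \right)} = -6 + D - \frac{D^{2}}{506}$ ($S{\left(D,p \right)} = -6 + \left(\frac{D}{-506} D + D\right) = -6 + \left(D \left(- \frac{1}{506}\right) D + D\right) = -6 + \left(- \frac{D}{506} D + D\right) = -6 - \left(- D + \frac{D^{2}}{506}\right) = -6 + D - \frac{D^{2}}{506}$)
$S{\left(1087,523 \right)} + g{\left(410 \right)} = \left(-6 + 1087 - \frac{1087^{2}}{506}\right) + \sqrt{2} \sqrt{410} = \left(-6 + 1087 - \frac{1181569}{506}\right) + 2 \sqrt{205} = - \frac{634583}{506} + 2 \sqrt{205}$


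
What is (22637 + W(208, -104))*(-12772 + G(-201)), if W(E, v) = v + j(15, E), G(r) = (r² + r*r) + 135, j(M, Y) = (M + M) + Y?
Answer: 1552185215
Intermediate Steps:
j(M, Y) = Y + 2*M (j(M, Y) = 2*M + Y = Y + 2*M)
G(r) = 135 + 2*r² (G(r) = (r² + r²) + 135 = 2*r² + 135 = 135 + 2*r²)
W(E, v) = 30 + E + v (W(E, v) = v + (E + 2*15) = v + (E + 30) = v + (30 + E) = 30 + E + v)
(22637 + W(208, -104))*(-12772 + G(-201)) = (22637 + (30 + 208 - 104))*(-12772 + (135 + 2*(-201)²)) = (22637 + 134)*(-12772 + (135 + 2*40401)) = 22771*(-12772 + (135 + 80802)) = 22771*(-12772 + 80937) = 22771*68165 = 1552185215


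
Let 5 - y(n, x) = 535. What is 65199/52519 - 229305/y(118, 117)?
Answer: 2415484953/5567014 ≈ 433.89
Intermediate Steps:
y(n, x) = -530 (y(n, x) = 5 - 1*535 = 5 - 535 = -530)
65199/52519 - 229305/y(118, 117) = 65199/52519 - 229305/(-530) = 65199*(1/52519) - 229305*(-1/530) = 65199/52519 + 45861/106 = 2415484953/5567014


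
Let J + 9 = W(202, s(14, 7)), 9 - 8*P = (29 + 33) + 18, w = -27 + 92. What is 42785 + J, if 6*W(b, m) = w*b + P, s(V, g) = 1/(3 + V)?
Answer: 2158217/48 ≈ 44963.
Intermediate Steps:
w = 65
P = -71/8 (P = 9/8 - ((29 + 33) + 18)/8 = 9/8 - (62 + 18)/8 = 9/8 - 1/8*80 = 9/8 - 10 = -71/8 ≈ -8.8750)
W(b, m) = -71/48 + 65*b/6 (W(b, m) = (65*b - 71/8)/6 = (-71/8 + 65*b)/6 = -71/48 + 65*b/6)
J = 104537/48 (J = -9 + (-71/48 + (65/6)*202) = -9 + (-71/48 + 6565/3) = -9 + 104969/48 = 104537/48 ≈ 2177.9)
42785 + J = 42785 + 104537/48 = 2158217/48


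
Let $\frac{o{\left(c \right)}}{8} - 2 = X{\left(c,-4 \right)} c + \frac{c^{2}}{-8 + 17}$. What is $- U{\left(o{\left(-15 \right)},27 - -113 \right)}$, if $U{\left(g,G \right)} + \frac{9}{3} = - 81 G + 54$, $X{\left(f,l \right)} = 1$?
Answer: $11289$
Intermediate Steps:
$o{\left(c \right)} = 16 + 8 c + \frac{8 c^{2}}{9}$ ($o{\left(c \right)} = 16 + 8 \left(1 c + \frac{c^{2}}{-8 + 17}\right) = 16 + 8 \left(c + \frac{c^{2}}{9}\right) = 16 + \left(8 c + \frac{8 c^{2}}{9}\right) = 16 + 8 c + \frac{8 c^{2}}{9}$)
$U{\left(g,G \right)} = 51 - 81 G$ ($U{\left(g,G \right)} = -3 - \left(-54 + 81 G\right) = 51 - 81 G$)
$- U{\left(o{\left(-15 \right)},27 - -113 \right)} = - (51 - 81 \left(27 - -113\right)) = - (51 - 81 \left(27 + 113\right)) = - (51 - 11340) = \left(-1\right) \left(-11289\right) = 11289$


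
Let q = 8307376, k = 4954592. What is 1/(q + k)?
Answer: 1/13261968 ≈ 7.5404e-8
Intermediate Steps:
1/(q + k) = 1/(8307376 + 4954592) = 1/13261968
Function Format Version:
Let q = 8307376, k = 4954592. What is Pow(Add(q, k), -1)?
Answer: Rational(1, 13261968) ≈ 7.5404e-8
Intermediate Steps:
Pow(Add(q, k), -1) = Pow(Add(8307376, 4954592), -1) = Pow(13261968, -1) = Rational(1, 13261968)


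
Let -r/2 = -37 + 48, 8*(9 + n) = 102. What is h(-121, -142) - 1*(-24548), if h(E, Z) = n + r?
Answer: 98119/4 ≈ 24530.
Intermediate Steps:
n = 15/4 (n = -9 + (1/8)*102 = -9 + 51/4 = 15/4 ≈ 3.7500)
r = -22 (r = -2*(-37 + 48) = -2*11 = -22)
h(E, Z) = -73/4 (h(E, Z) = 15/4 - 22 = -73/4)
h(-121, -142) - 1*(-24548) = -73/4 - 1*(-24548) = -73/4 + 24548 = 98119/4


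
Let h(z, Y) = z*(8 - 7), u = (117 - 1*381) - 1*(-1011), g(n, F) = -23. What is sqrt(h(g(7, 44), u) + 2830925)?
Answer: sqrt(2830902) ≈ 1682.5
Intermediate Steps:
u = 747 (u = (117 - 381) + 1011 = -264 + 1011 = 747)
h(z, Y) = z (h(z, Y) = z*1 = z)
sqrt(h(g(7, 44), u) + 2830925) = sqrt(-23 + 2830925) = sqrt(2830902)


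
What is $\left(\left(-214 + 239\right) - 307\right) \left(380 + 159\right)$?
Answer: $-151998$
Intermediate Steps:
$\left(\left(-214 + 239\right) - 307\right) \left(380 + 159\right) = \left(25 - 307\right) 539 = \left(-282\right) 539 = -151998$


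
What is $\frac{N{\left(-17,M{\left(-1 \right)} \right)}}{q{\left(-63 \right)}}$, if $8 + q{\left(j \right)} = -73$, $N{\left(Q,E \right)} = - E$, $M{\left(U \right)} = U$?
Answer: $- \frac{1}{81} \approx -0.012346$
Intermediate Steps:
$q{\left(j \right)} = -81$ ($q{\left(j \right)} = -8 - 73 = -81$)
$\frac{N{\left(-17,M{\left(-1 \right)} \right)}}{q{\left(-63 \right)}} = \frac{\left(-1\right) \left(-1\right)}{-81} = 1 \left(- \frac{1}{81}\right) = - \frac{1}{81}$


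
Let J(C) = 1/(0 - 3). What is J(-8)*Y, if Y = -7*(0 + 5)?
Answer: 35/3 ≈ 11.667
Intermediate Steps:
Y = -35 (Y = -7*5 = -35)
J(C) = -⅓ (J(C) = 1/(-3) = -⅓)
J(-8)*Y = -⅓*(-35) = 35/3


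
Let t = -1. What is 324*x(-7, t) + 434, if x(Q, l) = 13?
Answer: 4646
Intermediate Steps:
324*x(-7, t) + 434 = 324*13 + 434 = 4212 + 434 = 4646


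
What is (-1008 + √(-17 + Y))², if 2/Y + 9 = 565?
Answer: 282461067/278 - 15120*I*√5838/139 ≈ 1.016e+6 - 8311.3*I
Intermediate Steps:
Y = 1/278 (Y = 2/(-9 + 565) = 2/556 = 2*(1/556) = 1/278 ≈ 0.0035971)
(-1008 + √(-17 + Y))² = (-1008 + √(-17 + 1/278))² = (-1008 + √(-4725/278))² = (-1008 + 15*I*√5838/278)²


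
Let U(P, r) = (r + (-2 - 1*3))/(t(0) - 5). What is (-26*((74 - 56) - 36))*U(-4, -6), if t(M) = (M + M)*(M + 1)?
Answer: 5148/5 ≈ 1029.6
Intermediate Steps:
t(M) = 2*M*(1 + M) (t(M) = (2*M)*(1 + M) = 2*M*(1 + M))
U(P, r) = 1 - r/5 (U(P, r) = (r + (-2 - 1*3))/(2*0*(1 + 0) - 5) = (r + (-2 - 3))/(2*0*1 - 5) = (r - 5)/(0 - 5) = (-5 + r)/(-5) = (-5 + r)*(-⅕) = 1 - r/5)
(-26*((74 - 56) - 36))*U(-4, -6) = (-26*((74 - 56) - 36))*(1 - ⅕*(-6)) = (-26*(18 - 36))*(1 + 6/5) = -26*(-18)*(11/5) = 468*(11/5) = 5148/5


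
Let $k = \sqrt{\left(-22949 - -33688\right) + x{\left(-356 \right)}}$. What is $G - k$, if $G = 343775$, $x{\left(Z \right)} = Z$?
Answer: $343775 - \sqrt{10383} \approx 3.4367 \cdot 10^{5}$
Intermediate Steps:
$k = \sqrt{10383}$ ($k = \sqrt{\left(-22949 - -33688\right) - 356} = \sqrt{\left(-22949 + 33688\right) - 356} = \sqrt{10739 - 356} = \sqrt{10383} \approx 101.9$)
$G - k = 343775 - \sqrt{10383}$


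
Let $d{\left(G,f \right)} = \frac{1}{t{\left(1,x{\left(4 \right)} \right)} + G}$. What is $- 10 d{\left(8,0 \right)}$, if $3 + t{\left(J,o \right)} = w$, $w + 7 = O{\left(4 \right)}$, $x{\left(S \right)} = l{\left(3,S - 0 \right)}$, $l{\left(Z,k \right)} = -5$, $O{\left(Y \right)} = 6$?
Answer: $- \frac{5}{2} \approx -2.5$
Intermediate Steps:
$x{\left(S \right)} = -5$
$w = -1$ ($w = -7 + 6 = -1$)
$t{\left(J,o \right)} = -4$ ($t{\left(J,o \right)} = -3 - 1 = -4$)
$d{\left(G,f \right)} = \frac{1}{-4 + G}$
$- 10 d{\left(8,0 \right)} = - \frac{10}{-4 + 8} = - \frac{10}{4} = \left(-10\right) \frac{1}{4} = - \frac{5}{2}$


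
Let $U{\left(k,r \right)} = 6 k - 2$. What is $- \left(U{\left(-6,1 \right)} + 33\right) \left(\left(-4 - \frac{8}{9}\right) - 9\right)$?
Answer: $- \frac{625}{9} \approx -69.444$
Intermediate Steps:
$U{\left(k,r \right)} = -2 + 6 k$
$- \left(U{\left(-6,1 \right)} + 33\right) \left(\left(-4 - \frac{8}{9}\right) - 9\right) = - \left(\left(-2 + 6 \left(-6\right)\right) + 33\right) \left(\left(-4 - \frac{8}{9}\right) - 9\right) = - \left(\left(-2 - 36\right) + 33\right) \left(\left(-4 - \frac{8}{9}\right) - 9\right) = - \left(-38 + 33\right) \left(\left(-4 - \frac{8}{9}\right) - 9\right) = - \left(-5\right) \left(- \frac{44}{9} - 9\right) = - \frac{\left(-5\right) \left(-125\right)}{9} = \left(-1\right) \frac{625}{9} = - \frac{625}{9}$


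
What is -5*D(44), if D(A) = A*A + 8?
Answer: -9720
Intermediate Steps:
D(A) = 8 + A² (D(A) = A² + 8 = 8 + A²)
-5*D(44) = -5*(8 + 44²) = -5*(8 + 1936) = -5*1944 = -9720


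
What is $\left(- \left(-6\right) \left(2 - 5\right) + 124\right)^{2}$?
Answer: $11236$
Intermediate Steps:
$\left(- \left(-6\right) \left(2 - 5\right) + 124\right)^{2} = \left(- \left(-6\right) \left(-3\right) + 124\right)^{2} = \left(\left(-1\right) 18 + 124\right)^{2} = \left(-18 + 124\right)^{2} = 106^{2} = 11236$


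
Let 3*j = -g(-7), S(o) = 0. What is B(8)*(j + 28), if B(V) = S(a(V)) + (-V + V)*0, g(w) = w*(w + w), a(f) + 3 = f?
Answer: 0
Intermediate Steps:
a(f) = -3 + f
g(w) = 2*w**2 (g(w) = w*(2*w) = 2*w**2)
j = -98/3 (j = (-2*(-7)**2)/3 = (-2*49)/3 = (-1*98)/3 = (1/3)*(-98) = -98/3 ≈ -32.667)
B(V) = 0 (B(V) = 0 + (-V + V)*0 = 0 + 0*0 = 0 + 0 = 0)
B(8)*(j + 28) = 0*(-98/3 + 28) = 0*(-14/3) = 0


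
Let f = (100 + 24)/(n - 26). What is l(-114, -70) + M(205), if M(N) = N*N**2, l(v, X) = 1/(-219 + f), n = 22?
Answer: 2153781249/250 ≈ 8.6151e+6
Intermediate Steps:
f = -31 (f = (100 + 24)/(22 - 26) = 124/(-4) = 124*(-1/4) = -31)
l(v, X) = -1/250 (l(v, X) = 1/(-219 - 31) = 1/(-250) = -1/250)
M(N) = N**3
l(-114, -70) + M(205) = -1/250 + 205**3 = -1/250 + 8615125 = 2153781249/250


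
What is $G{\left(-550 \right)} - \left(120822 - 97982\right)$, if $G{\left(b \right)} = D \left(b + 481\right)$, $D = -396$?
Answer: $4484$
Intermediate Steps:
$G{\left(b \right)} = -190476 - 396 b$ ($G{\left(b \right)} = - 396 \left(b + 481\right) = - 396 \left(481 + b\right) = -190476 - 396 b$)
$G{\left(-550 \right)} - \left(120822 - 97982\right) = \left(-190476 - -217800\right) - \left(120822 - 97982\right) = \left(-190476 + 217800\right) - \left(120822 - 97982\right) = 27324 - 22840 = 4484$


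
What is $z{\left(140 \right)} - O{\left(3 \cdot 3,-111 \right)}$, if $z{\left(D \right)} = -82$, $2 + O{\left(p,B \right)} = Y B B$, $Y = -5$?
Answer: $61525$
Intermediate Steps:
$O{\left(p,B \right)} = -2 - 5 B^{2}$ ($O{\left(p,B \right)} = -2 + - 5 B B = -2 - 5 B^{2}$)
$z{\left(140 \right)} - O{\left(3 \cdot 3,-111 \right)} = -82 - \left(-2 - 5 \left(-111\right)^{2}\right) = -82 - \left(-2 - 61605\right) = -82 - -61607 = -82 + 61607 = 61525$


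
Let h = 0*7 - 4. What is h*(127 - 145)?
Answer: 72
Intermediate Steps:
h = -4 (h = 0 - 4 = -4)
h*(127 - 145) = -4*(127 - 145) = -4*(-18) = 72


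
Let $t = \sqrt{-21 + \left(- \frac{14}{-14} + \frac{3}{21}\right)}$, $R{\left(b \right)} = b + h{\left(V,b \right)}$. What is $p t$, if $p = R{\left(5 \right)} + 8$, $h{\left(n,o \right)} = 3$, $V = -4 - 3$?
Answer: $\frac{16 i \sqrt{973}}{7} \approx 71.298 i$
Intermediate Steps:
$V = -7$
$R{\left(b \right)} = 3 + b$ ($R{\left(b \right)} = b + 3 = 3 + b$)
$p = 16$ ($p = \left(3 + 5\right) + 8 = 8 + 8 = 16$)
$t = \frac{i \sqrt{973}}{7}$ ($t = \sqrt{-21 + \left(\left(-14\right) \left(- \frac{1}{14}\right) + 3 \cdot \frac{1}{21}\right)} = \sqrt{-21 + \left(1 + \frac{1}{7}\right)} = \sqrt{-21 + \frac{8}{7}} = \sqrt{- \frac{139}{7}} = \frac{i \sqrt{973}}{7} \approx 4.4561 i$)
$p t = 16 \frac{i \sqrt{973}}{7} = \frac{16 i \sqrt{973}}{7}$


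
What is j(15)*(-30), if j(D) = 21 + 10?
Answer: -930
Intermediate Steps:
j(D) = 31
j(15)*(-30) = 31*(-30) = -930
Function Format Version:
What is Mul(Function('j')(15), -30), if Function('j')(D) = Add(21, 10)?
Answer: -930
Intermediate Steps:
Function('j')(D) = 31
Mul(Function('j')(15), -30) = Mul(31, -30) = -930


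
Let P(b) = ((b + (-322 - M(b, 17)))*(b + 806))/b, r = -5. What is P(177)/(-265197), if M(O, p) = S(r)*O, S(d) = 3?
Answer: 664508/46939869 ≈ 0.014157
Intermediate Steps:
M(O, p) = 3*O
P(b) = (-322 - 2*b)*(806 + b)/b (P(b) = ((b + (-322 - 3*b))*(b + 806))/b = ((b + (-322 - 3*b))*(806 + b))/b = ((-322 - 2*b)*(806 + b))/b = (-322 - 2*b)*(806 + b)/b)
P(177)/(-265197) = (-1934 - 259532/177 - 2*177)/(-265197) = (-1934 - 259532*1/177 - 354)*(-1/265197) = (-1934 - 259532/177 - 354)*(-1/265197) = -664508/177*(-1/265197) = 664508/46939869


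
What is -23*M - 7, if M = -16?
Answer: 361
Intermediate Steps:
-23*M - 7 = -23*(-16) - 7 = 368 - 7 = 361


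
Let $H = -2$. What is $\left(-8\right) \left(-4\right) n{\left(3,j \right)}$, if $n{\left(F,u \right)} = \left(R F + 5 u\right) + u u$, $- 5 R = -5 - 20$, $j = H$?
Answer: $288$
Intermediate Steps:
$j = -2$
$R = 5$ ($R = - \frac{-5 - 20}{5} = \left(- \frac{1}{5}\right) \left(-25\right) = 5$)
$n{\left(F,u \right)} = u^{2} + 5 F + 5 u$ ($n{\left(F,u \right)} = \left(5 F + 5 u\right) + u u = \left(5 F + 5 u\right) + u^{2} = u^{2} + 5 F + 5 u$)
$\left(-8\right) \left(-4\right) n{\left(3,j \right)} = \left(-8\right) \left(-4\right) \left(\left(-2\right)^{2} + 5 \cdot 3 + 5 \left(-2\right)\right) = 32 \left(4 + 15 - 10\right) = 32 \cdot 9 = 288$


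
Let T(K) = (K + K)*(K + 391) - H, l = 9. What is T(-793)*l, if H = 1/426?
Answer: 814817013/142 ≈ 5.7381e+6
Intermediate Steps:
H = 1/426 ≈ 0.0023474
T(K) = -1/426 + 2*K*(391 + K) (T(K) = (K + K)*(K + 391) - 1*1/426 = (2*K)*(391 + K) - 1/426 = 2*K*(391 + K) - 1/426 = -1/426 + 2*K*(391 + K))
T(-793)*l = (-1/426 + 2*(-793)**2 + 782*(-793))*9 = (-1/426 + 2*628849 - 620126)*9 = (-1/426 + 1257698 - 620126)*9 = (271605671/426)*9 = 814817013/142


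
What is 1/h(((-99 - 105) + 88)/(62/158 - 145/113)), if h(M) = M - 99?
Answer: 1988/62071 ≈ 0.032028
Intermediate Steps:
h(M) = -99 + M
1/h(((-99 - 105) + 88)/(62/158 - 145/113)) = 1/(-99 + ((-99 - 105) + 88)/(62/158 - 145/113)) = 1/(-99 + (-204 + 88)/(62*(1/158) - 145*1/113)) = 1/(-99 - 116/(31/79 - 145/113)) = 1/(-99 - 116/(-7952/8927)) = 1/(-99 - 116*(-8927/7952)) = 1/(-99 + 258883/1988) = 1/(62071/1988) = 1988/62071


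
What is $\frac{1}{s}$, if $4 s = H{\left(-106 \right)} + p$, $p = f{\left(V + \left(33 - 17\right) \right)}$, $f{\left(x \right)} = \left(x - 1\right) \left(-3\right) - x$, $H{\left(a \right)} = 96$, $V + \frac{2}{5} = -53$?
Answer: $\frac{20}{1243} \approx 0.01609$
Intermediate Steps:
$V = - \frac{267}{5}$ ($V = - \frac{2}{5} - 53 = - \frac{267}{5} \approx -53.4$)
$f{\left(x \right)} = 3 - 4 x$ ($f{\left(x \right)} = \left(-1 + x\right) \left(-3\right) - x = \left(3 - 3 x\right) - x = 3 - 4 x$)
$p = \frac{763}{5}$ ($p = 3 - 4 \left(- \frac{267}{5} + \left(33 - 17\right)\right) = 3 - 4 \left(- \frac{267}{5} + 16\right) = 3 - - \frac{748}{5} = 3 + \frac{748}{5} = \frac{763}{5} \approx 152.6$)
$s = \frac{1243}{20}$ ($s = \frac{96 + \frac{763}{5}}{4} = \frac{1}{4} \cdot \frac{1243}{5} = \frac{1243}{20} \approx 62.15$)
$\frac{1}{s} = \frac{1}{\frac{1243}{20}} = \frac{20}{1243}$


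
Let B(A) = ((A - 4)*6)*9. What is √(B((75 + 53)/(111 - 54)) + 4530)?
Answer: 53*√570/19 ≈ 66.598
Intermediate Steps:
B(A) = -216 + 54*A (B(A) = ((-4 + A)*6)*9 = (-24 + 6*A)*9 = -216 + 54*A)
√(B((75 + 53)/(111 - 54)) + 4530) = √((-216 + 54*((75 + 53)/(111 - 54))) + 4530) = √((-216 + 54*(128/57)) + 4530) = √((-216 + 2304/19) + 4530) = √(-1800/19 + 4530) = √(84270/19) = 53*√570/19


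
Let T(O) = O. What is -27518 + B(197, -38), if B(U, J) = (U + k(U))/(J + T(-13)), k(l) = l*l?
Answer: -480808/17 ≈ -28283.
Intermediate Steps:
k(l) = l**2
B(U, J) = (U + U**2)/(-13 + J) (B(U, J) = (U + U**2)/(J - 13) = (U + U**2)/(-13 + J))
-27518 + B(197, -38) = -27518 + 197*(1 + 197)/(-13 - 38) = -27518 + 197*198/(-51) = -27518 + 197*(-1/51)*198 = -27518 - 13002/17 = -480808/17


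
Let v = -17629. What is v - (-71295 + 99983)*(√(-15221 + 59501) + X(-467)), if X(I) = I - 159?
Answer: 17941059 - 172128*√1230 ≈ 1.1904e+7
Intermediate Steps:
X(I) = -159 + I
v - (-71295 + 99983)*(√(-15221 + 59501) + X(-467)) = -17629 - (-71295 + 99983)*(√(-15221 + 59501) + (-159 - 467)) = -17629 - 28688*(√44280 - 626) = -17629 - 28688*(6*√1230 - 626) = -17629 - 28688*(-626 + 6*√1230) = -17629 - (-17958688 + 172128*√1230) = -17629 + (17958688 - 172128*√1230) = 17941059 - 172128*√1230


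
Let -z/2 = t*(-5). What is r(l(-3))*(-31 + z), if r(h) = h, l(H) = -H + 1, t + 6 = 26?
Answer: 676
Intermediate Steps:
t = 20 (t = -6 + 26 = 20)
l(H) = 1 - H
z = 200 (z = -40*(-5) = -2*(-100) = 200)
r(l(-3))*(-31 + z) = (1 - 1*(-3))*(-31 + 200) = (1 + 3)*169 = 4*169 = 676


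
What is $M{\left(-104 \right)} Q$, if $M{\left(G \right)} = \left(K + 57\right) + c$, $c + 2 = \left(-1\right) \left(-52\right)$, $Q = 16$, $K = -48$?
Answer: $944$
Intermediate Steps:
$c = 50$ ($c = -2 - -52 = -2 + 52 = 50$)
$M{\left(G \right)} = 59$ ($M{\left(G \right)} = \left(-48 + 57\right) + 50 = 9 + 50 = 59$)
$M{\left(-104 \right)} Q = 59 \cdot 16 = 944$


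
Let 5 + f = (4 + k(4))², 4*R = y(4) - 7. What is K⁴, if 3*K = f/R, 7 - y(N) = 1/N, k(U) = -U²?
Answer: 24464657022976/81 ≈ 3.0203e+11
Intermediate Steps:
y(N) = 7 - 1/N
R = -1/16 (R = ((7 - 1/4) - 7)/4 = ((7 - 1*¼) - 7)/4 = ((7 - ¼) - 7)/4 = (27/4 - 7)/4 = (¼)*(-¼) = -1/16 ≈ -0.062500)
f = 139 (f = -5 + (4 - 1*4²)² = -5 + (4 - 1*16)² = -5 + (4 - 16)² = -5 + (-12)² = -5 + 144 = 139)
K = -2224/3 (K = (139/(-1/16))/3 = (139*(-16))/3 = (⅓)*(-2224) = -2224/3 ≈ -741.33)
K⁴ = (-2224/3)⁴ = 24464657022976/81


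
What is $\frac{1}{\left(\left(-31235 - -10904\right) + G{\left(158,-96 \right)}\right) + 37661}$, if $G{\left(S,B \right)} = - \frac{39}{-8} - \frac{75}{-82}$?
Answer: $\frac{328}{5686139} \approx 5.7684 \cdot 10^{-5}$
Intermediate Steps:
$G{\left(S,B \right)} = \frac{1899}{328}$ ($G{\left(S,B \right)} = \left(-39\right) \left(- \frac{1}{8}\right) - - \frac{75}{82} = \frac{39}{8} + \frac{75}{82} = \frac{1899}{328}$)
$\frac{1}{\left(\left(-31235 - -10904\right) + G{\left(158,-96 \right)}\right) + 37661} = \frac{1}{\left(\left(-31235 - -10904\right) + \frac{1899}{328}\right) + 37661} = \frac{1}{\left(\left(-31235 + 10904\right) + \frac{1899}{328}\right) + 37661} = \frac{1}{\left(-20331 + \frac{1899}{328}\right) + 37661} = \frac{1}{- \frac{6666669}{328} + 37661} = \frac{1}{\frac{5686139}{328}} = \frac{328}{5686139}$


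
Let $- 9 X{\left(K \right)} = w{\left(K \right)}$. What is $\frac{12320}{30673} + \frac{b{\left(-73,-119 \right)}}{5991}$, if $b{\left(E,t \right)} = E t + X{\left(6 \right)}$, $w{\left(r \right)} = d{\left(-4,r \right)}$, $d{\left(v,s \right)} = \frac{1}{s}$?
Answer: $\frac{18374304761}{9923144922} \approx 1.8517$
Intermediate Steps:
$w{\left(r \right)} = \frac{1}{r}$
$X{\left(K \right)} = - \frac{1}{9 K}$
$b{\left(E,t \right)} = - \frac{1}{54} + E t$ ($b{\left(E,t \right)} = E t - \frac{1}{9 \cdot 6} = E t - \frac{1}{54} = - \frac{1}{54} + E t$)
$\frac{12320}{30673} + \frac{b{\left(-73,-119 \right)}}{5991} = \frac{12320}{30673} + \frac{- \frac{1}{54} - -8687}{5991} = 12320 \cdot \frac{1}{30673} + \left(- \frac{1}{54} + 8687\right) \frac{1}{5991} = \frac{12320}{30673} + \frac{469097}{54} \cdot \frac{1}{5991} = \frac{12320}{30673} + \frac{469097}{323514} = \frac{18374304761}{9923144922}$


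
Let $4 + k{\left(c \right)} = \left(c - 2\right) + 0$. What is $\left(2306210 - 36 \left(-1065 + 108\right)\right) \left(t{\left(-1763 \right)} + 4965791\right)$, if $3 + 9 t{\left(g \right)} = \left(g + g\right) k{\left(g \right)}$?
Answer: $\frac{119209002801820}{9} \approx 1.3245 \cdot 10^{13}$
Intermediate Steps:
$k{\left(c \right)} = -6 + c$ ($k{\left(c \right)} = -4 + \left(\left(c - 2\right) + 0\right) = -4 + \left(\left(-2 + c\right) + 0\right) = -4 + \left(-2 + c\right) = -6 + c$)
$t{\left(g \right)} = - \frac{1}{3} + \frac{2 g \left(-6 + g\right)}{9}$ ($t{\left(g \right)} = - \frac{1}{3} + \frac{\left(g + g\right) \left(-6 + g\right)}{9} = - \frac{1}{3} + \frac{2 g \left(-6 + g\right)}{9}$)
$\left(2306210 - 36 \left(-1065 + 108\right)\right) \left(t{\left(-1763 \right)} + 4965791\right) = \left(2306210 - 36 \left(-1065 + 108\right)\right) \left(\left(- \frac{1}{3} + \frac{2}{9} \left(-1763\right) \left(-6 - 1763\right)\right) + 4965791\right) = \left(2306210 - -34452\right) \left(\left(- \frac{1}{3} + \frac{2}{9} \left(-1763\right) \left(-1769\right)\right) + 4965791\right) = \left(2306210 + 34452\right) \left(\left(- \frac{1}{3} + \frac{6237494}{9}\right) + 4965791\right) = 2340662 \left(\frac{6237491}{9} + 4965791\right) = 2340662 \cdot \frac{50929610}{9} = \frac{119209002801820}{9}$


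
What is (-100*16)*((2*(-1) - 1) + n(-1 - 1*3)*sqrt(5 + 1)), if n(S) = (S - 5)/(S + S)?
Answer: 4800 - 1800*sqrt(6) ≈ 390.92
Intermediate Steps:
n(S) = (-5 + S)/(2*S) (n(S) = (-5 + S)/((2*S)) = (-5 + S)*(1/(2*S)) = (-5 + S)/(2*S))
(-100*16)*((2*(-1) - 1) + n(-1 - 1*3)*sqrt(5 + 1)) = (-100*16)*((2*(-1) - 1) + ((-5 + (-1 - 1*3))/(2*(-1 - 1*3)))*sqrt(5 + 1)) = -1600*((-2 - 1) + ((-5 + (-1 - 3))/(2*(-1 - 3)))*sqrt(6)) = -1600*(-3 + ((1/2)*(-5 - 4)/(-4))*sqrt(6)) = -1600*(-3 + ((1/2)*(-1/4)*(-9))*sqrt(6)) = -1600*(-3 + 9*sqrt(6)/8) = 4800 - 1800*sqrt(6)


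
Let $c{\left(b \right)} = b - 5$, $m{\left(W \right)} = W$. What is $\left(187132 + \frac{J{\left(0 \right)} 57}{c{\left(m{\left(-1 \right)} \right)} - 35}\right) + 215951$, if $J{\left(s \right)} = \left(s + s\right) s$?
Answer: $403083$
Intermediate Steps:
$J{\left(s \right)} = 2 s^{2}$ ($J{\left(s \right)} = 2 s s = 2 s^{2}$)
$c{\left(b \right)} = -5 + b$ ($c{\left(b \right)} = b - 5 = -5 + b$)
$\left(187132 + \frac{J{\left(0 \right)} 57}{c{\left(m{\left(-1 \right)} \right)} - 35}\right) + 215951 = \left(187132 + \frac{2 \cdot 0^{2} \cdot 57}{\left(-5 - 1\right) - 35}\right) + 215951 = \left(187132 + \frac{2 \cdot 0 \cdot 57}{-6 - 35}\right) + 215951 = \left(187132 + \frac{0 \cdot 57}{-41}\right) + 215951 = \left(187132 + 0 \left(- \frac{1}{41}\right)\right) + 215951 = \left(187132 + 0\right) + 215951 = 187132 + 215951 = 403083$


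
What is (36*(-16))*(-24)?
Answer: 13824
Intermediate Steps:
(36*(-16))*(-24) = -576*(-24) = 13824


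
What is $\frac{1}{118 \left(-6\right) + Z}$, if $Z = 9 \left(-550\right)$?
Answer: $- \frac{1}{5658} \approx -0.00017674$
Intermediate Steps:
$Z = -4950$
$\frac{1}{118 \left(-6\right) + Z} = \frac{1}{118 \left(-6\right) - 4950} = \frac{1}{-708 - 4950} = \frac{1}{-5658} = - \frac{1}{5658}$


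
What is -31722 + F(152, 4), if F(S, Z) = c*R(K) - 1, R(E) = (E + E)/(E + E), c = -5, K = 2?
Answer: -31728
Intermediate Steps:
R(E) = 1 (R(E) = (2*E)/((2*E)) = (2*E)*(1/(2*E)) = 1)
F(S, Z) = -6 (F(S, Z) = -5*1 - 1 = -5 - 1 = -6)
-31722 + F(152, 4) = -31722 - 6 = -31728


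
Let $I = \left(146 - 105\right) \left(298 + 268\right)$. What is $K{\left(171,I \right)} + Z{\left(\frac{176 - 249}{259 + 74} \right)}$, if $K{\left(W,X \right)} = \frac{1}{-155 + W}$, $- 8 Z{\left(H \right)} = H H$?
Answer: $\frac{100231}{1774224} \approx 0.056493$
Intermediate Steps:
$Z{\left(H \right)} = - \frac{H^{2}}{8}$ ($Z{\left(H \right)} = - \frac{H H}{8} = - \frac{H^{2}}{8}$)
$I = 23206$ ($I = 41 \cdot 566 = 23206$)
$K{\left(171,I \right)} + Z{\left(\frac{176 - 249}{259 + 74} \right)} = \frac{1}{-155 + 171} - \frac{\left(\frac{176 - 249}{259 + 74}\right)^{2}}{8} = \frac{1}{16} - \frac{\left(- \frac{73}{333}\right)^{2}}{8} = \frac{1}{16} - \frac{5329}{887112} = \frac{100231}{1774224}$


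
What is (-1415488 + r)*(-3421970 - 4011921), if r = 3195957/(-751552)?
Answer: 7908292435849888703/751552 ≈ 1.0523e+13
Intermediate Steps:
r = -3195957/751552 (r = 3195957*(-1/751552) = -3195957/751552 ≈ -4.2525)
(-1415488 + r)*(-3421970 - 4011921) = (-1415488 - 3195957/751552)*(-3421970 - 4011921) = -1063816033333/751552*(-7433891) = 7908292435849888703/751552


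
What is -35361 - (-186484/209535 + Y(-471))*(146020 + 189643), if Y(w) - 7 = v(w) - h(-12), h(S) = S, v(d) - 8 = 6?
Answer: -2265807429508/209535 ≈ -1.0814e+7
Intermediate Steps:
v(d) = 14 (v(d) = 8 + 6 = 14)
Y(w) = 33 (Y(w) = 7 + (14 - 1*(-12)) = 7 + (14 + 12) = 7 + 26 = 33)
-35361 - (-186484/209535 + Y(-471))*(146020 + 189643) = -35361 - (-186484/209535 + 33)*(146020 + 189643) = -35361 - (-186484*1/209535 + 33)*335663 = -35361 - (-186484/209535 + 33)*335663 = -35361 - 6728171*335663/209535 = -35361 - 1*2258398062373/209535 = -35361 - 2258398062373/209535 = -2265807429508/209535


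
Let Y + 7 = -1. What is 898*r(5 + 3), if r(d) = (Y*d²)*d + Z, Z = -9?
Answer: -3686290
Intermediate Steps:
Y = -8 (Y = -7 - 1 = -8)
r(d) = -9 - 8*d³ (r(d) = (-8*d²)*d - 9 = -8*d³ - 9 = -9 - 8*d³)
898*r(5 + 3) = 898*(-9 - 8*(5 + 3)³) = 898*(-9 - 8*8³) = 898*(-9 - 8*512) = 898*(-9 - 4096) = 898*(-4105) = -3686290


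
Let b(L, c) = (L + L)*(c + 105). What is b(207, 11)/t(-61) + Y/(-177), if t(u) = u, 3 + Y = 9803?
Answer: -9098048/10797 ≈ -842.65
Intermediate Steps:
Y = 9800 (Y = -3 + 9803 = 9800)
b(L, c) = 2*L*(105 + c) (b(L, c) = (2*L)*(105 + c) = 2*L*(105 + c))
b(207, 11)/t(-61) + Y/(-177) = (2*207*(105 + 11))/(-61) + 9800/(-177) = (2*207*116)*(-1/61) + 9800*(-1/177) = 48024*(-1/61) - 9800/177 = -48024/61 - 9800/177 = -9098048/10797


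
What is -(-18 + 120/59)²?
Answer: -887364/3481 ≈ -254.92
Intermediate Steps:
-(-18 + 120/59)² = -(-942/59)² = -1*887364/3481 = -887364/3481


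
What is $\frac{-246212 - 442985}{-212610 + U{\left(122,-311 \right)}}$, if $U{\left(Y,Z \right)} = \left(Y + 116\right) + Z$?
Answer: $\frac{689197}{212683} \approx 3.2405$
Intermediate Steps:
$U{\left(Y,Z \right)} = 116 + Y + Z$ ($U{\left(Y,Z \right)} = \left(116 + Y\right) + Z = 116 + Y + Z$)
$\frac{-246212 - 442985}{-212610 + U{\left(122,-311 \right)}} = \frac{-246212 - 442985}{-212610 + \left(116 + 122 - 311\right)} = - \frac{689197}{-212610 - 73} = - \frac{689197}{-212683} = \left(-689197\right) \left(- \frac{1}{212683}\right) = \frac{689197}{212683}$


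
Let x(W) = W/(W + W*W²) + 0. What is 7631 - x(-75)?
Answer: 42932005/5626 ≈ 7631.0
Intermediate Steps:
x(W) = W/(W + W³) (x(W) = W/(W + W³) + 0 = W/(W + W³))
7631 - x(-75) = 7631 - 1/(1 + (-75)²) = 7631 - 1/(1 + 5625) = 7631 - 1/5626 = 42932005/5626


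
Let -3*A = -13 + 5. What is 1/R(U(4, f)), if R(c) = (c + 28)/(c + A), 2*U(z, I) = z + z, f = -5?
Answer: 5/24 ≈ 0.20833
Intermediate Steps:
U(z, I) = z (U(z, I) = (z + z)/2 = (2*z)/2 = z)
A = 8/3 (A = -(-13 + 5)/3 = -⅓*(-8) = 8/3 ≈ 2.6667)
R(c) = (28 + c)/(8/3 + c) (R(c) = (c + 28)/(c + 8/3) = (28 + c)/(8/3 + c))
1/R(U(4, f)) = 1/(3*(28 + 4)/(8 + 3*4)) = 1/(3*32/(8 + 12)) = 1/(3*32/20) = 1/(3*(1/20)*32) = 1/(24/5) = 5/24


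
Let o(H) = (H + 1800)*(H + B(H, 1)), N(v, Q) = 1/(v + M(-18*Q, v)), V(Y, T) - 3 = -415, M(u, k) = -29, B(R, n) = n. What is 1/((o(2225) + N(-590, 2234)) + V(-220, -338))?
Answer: 619/5545768321 ≈ 1.1162e-7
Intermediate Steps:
V(Y, T) = -412 (V(Y, T) = 3 - 415 = -412)
N(v, Q) = 1/(-29 + v) (N(v, Q) = 1/(v - 29) = 1/(-29 + v))
o(H) = (1 + H)*(1800 + H) (o(H) = (H + 1800)*(H + 1) = (1800 + H)*(1 + H) = (1 + H)*(1800 + H))
1/((o(2225) + N(-590, 2234)) + V(-220, -338)) = 1/(((1800 + 2225² + 1801*2225) + 1/(-29 - 590)) - 412) = 1/(((1800 + 4950625 + 4007225) + 1/(-619)) - 412) = 1/((8959650 - 1/619) - 412) = 1/(5546023349/619 - 412) = 1/(5545768321/619) = 619/5545768321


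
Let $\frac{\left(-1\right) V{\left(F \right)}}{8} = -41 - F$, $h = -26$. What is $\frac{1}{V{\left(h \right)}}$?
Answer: $\frac{1}{120} \approx 0.0083333$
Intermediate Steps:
$V{\left(F \right)} = 328 + 8 F$ ($V{\left(F \right)} = - 8 \left(-41 - F\right) = 328 + 8 F$)
$\frac{1}{V{\left(h \right)}} = \frac{1}{328 + 8 \left(-26\right)} = \frac{1}{328 - 208} = \frac{1}{120}$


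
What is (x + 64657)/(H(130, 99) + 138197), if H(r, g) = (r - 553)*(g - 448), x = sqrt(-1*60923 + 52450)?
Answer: 64657/285824 + I*sqrt(8473)/285824 ≈ 0.22621 + 0.00032205*I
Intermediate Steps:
x = I*sqrt(8473) (x = sqrt(-60923 + 52450) = sqrt(-8473) = I*sqrt(8473) ≈ 92.049*I)
H(r, g) = (-553 + r)*(-448 + g)
(x + 64657)/(H(130, 99) + 138197) = (I*sqrt(8473) + 64657)/((247744 - 553*99 - 448*130 + 99*130) + 138197) = (64657 + I*sqrt(8473))/((247744 - 54747 - 58240 + 12870) + 138197) = (64657 + I*sqrt(8473))/(147627 + 138197) = (64657 + I*sqrt(8473))/285824 = (64657 + I*sqrt(8473))*(1/285824) = 64657/285824 + I*sqrt(8473)/285824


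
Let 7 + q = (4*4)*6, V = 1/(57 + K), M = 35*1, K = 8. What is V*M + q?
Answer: 1164/13 ≈ 89.538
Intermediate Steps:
M = 35
V = 1/65 (V = 1/(57 + 8) = 1/65 ≈ 0.015385)
q = 89 (q = -7 + (4*4)*6 = -7 + 16*6 = -7 + 96 = 89)
V*M + q = (1/65)*35 + 89 = 7/13 + 89 = 1164/13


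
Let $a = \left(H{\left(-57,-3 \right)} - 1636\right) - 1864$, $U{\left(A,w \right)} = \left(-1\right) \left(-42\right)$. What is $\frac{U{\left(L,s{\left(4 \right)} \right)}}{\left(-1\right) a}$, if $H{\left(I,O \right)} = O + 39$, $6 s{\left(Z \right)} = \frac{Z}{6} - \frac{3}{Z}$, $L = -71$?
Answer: $\frac{21}{1732} \approx 0.012125$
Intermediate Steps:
$s{\left(Z \right)} = - \frac{1}{2 Z} + \frac{Z}{36}$ ($s{\left(Z \right)} = \frac{\frac{Z}{6} - \frac{3}{Z}}{6} = \frac{- \frac{3}{Z} + \frac{Z}{6}}{6} = - \frac{1}{2 Z} + \frac{Z}{36}$)
$U{\left(A,w \right)} = 42$
$H{\left(I,O \right)} = 39 + O$
$a = -3464$ ($a = \left(\left(39 - 3\right) - 1636\right) - 1864 = \left(36 - 1636\right) - 1864 = -1600 - 1864 = -3464$)
$\frac{U{\left(L,s{\left(4 \right)} \right)}}{\left(-1\right) a} = \frac{42}{\left(-1\right) \left(-3464\right)} = \frac{42}{3464} = 42 \cdot \frac{1}{3464} = \frac{21}{1732}$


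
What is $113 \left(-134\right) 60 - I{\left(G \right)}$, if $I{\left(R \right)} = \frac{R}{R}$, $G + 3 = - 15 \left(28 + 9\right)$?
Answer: $-908521$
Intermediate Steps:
$G = -558$ ($G = -3 - 15 \left(28 + 9\right) = -3 - 555 = -558$)
$I{\left(R \right)} = 1$
$113 \left(-134\right) 60 - I{\left(G \right)} = 113 \left(-134\right) 60 - 1 = \left(-15142\right) 60 - 1 = -908520 - 1 = -908521$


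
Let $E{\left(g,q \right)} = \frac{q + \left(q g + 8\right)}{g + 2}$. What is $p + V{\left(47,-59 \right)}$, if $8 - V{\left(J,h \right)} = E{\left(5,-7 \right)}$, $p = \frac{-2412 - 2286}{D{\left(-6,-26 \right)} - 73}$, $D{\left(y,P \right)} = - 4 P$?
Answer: $- \frac{30096}{217} \approx -138.69$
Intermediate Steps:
$p = - \frac{4698}{31}$ ($p = \frac{-2412 - 2286}{\left(-4\right) \left(-26\right) - 73} = - \frac{4698}{104 - 73} = - \frac{4698}{31} \approx -151.55$)
$E{\left(g,q \right)} = \frac{8 + q + g q}{2 + g}$ ($E{\left(g,q \right)} = \frac{q + \left(g q + 8\right)}{2 + g} = \frac{q + \left(8 + g q\right)}{2 + g} = \frac{8 + q + g q}{2 + g}$)
$V{\left(J,h \right)} = \frac{90}{7}$ ($V{\left(J,h \right)} = 8 - \frac{8 - 7 + 5 \left(-7\right)}{2 + 5} = 8 - \frac{8 - 7 - 35}{7} = 8 - \frac{1}{7} \left(-34\right) = 8 - - \frac{34}{7} = 8 + \frac{34}{7} = \frac{90}{7}$)
$p + V{\left(47,-59 \right)} = - \frac{4698}{31} + \frac{90}{7} = - \frac{30096}{217}$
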